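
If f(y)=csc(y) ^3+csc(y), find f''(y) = (-1 - 7/sin(y)^2 + 12/sin(y)^4)/sin(y)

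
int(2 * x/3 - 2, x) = x^2/3 - 2*x + C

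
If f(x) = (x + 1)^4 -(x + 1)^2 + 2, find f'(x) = 4*x^3 + 12*x^2 + 10*x + 2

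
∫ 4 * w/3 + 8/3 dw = 2*w^2/3 + 8*w/3 + C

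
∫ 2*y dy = y^2 + C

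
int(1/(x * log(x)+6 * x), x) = log(log(x) + 6) + C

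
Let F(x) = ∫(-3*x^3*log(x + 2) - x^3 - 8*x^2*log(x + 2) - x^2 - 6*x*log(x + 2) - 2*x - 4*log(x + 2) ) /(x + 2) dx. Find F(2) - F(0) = -32*log(2)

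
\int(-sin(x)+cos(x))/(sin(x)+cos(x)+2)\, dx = log(sin(x) + cos(x) + 2) + C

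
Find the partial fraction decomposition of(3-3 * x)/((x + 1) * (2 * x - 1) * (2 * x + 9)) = 33/(70*(2*x + 9)) + 1/(10*(2*x - 1)) - 2/(7*(x + 1))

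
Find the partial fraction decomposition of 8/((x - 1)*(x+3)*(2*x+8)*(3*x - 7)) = 27/(304*(3*x - 7)) - 4/(95*(x + 4)) + 1/(16*(x + 3)) - 1/(20*(x - 1))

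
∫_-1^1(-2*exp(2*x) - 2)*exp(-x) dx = -4*E + 4*exp(-1)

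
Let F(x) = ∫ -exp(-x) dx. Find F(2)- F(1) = -exp(-1) + exp(-2)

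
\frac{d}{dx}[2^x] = 2^x*log(2)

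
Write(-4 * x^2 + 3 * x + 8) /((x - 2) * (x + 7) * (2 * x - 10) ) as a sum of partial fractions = -209/(216*(x + 7)) + 1/(27*(x - 2)) - 77/(72*(x - 5))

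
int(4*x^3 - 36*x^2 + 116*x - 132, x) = x^4 - 12*x^3 + 58*x^2 - 132*x + C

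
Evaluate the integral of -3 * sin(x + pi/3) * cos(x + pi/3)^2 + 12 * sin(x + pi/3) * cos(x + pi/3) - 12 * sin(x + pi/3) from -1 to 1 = 3*sqrt(3)*(-17*sin(1)/4 + sin(2))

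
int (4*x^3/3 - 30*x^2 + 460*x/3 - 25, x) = x^4/3 - 10*x^3 + 230*x^2/3 - 25*x + C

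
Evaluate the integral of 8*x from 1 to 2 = 12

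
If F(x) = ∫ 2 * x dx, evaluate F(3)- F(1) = 8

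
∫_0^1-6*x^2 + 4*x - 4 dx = -4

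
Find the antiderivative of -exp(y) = -exp(y) + C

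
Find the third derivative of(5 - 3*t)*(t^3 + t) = 30 - 72*t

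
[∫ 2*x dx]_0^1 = 1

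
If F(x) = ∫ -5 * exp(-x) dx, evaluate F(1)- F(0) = -5 + 5*exp(-1)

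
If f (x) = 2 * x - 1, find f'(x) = 2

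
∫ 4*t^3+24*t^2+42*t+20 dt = t^4 + 8*t^3 + 21*t^2 + 20*t + C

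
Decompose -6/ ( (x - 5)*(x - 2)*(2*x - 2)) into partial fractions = -3/(4*(x - 1)) + 1/(x - 2) - 1/(4*(x - 5))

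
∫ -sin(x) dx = cos(x) + C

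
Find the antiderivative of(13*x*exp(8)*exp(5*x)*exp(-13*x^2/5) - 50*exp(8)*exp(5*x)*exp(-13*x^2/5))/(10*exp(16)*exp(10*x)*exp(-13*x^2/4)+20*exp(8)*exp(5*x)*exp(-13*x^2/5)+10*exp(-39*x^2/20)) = exp(13*x^2/20)/(exp(13*x^2/20) + exp(5*x + 8)) + C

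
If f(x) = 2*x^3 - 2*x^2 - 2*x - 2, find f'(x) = 6*x^2 - 4*x - 2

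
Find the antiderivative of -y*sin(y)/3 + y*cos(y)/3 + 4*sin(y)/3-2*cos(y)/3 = sqrt(2)*(y - 3)*sin(y + pi/4)/3 + C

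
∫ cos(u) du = sin(u) + C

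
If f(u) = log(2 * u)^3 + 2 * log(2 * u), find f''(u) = (-3*log(u)^2 - 6*log(2)*log(u) + 6*log(u) - 2 - 3*log(2)^2 + 6*log(2))/u^2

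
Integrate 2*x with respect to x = x^2 + C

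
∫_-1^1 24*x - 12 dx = -24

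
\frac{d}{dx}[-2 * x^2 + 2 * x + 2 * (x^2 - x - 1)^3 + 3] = 12*x^5 - 30*x^4 + 30*x^2 - 4*x - 4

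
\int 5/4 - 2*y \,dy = -y^2 + 5*y/4 + C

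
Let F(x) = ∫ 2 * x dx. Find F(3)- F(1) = 8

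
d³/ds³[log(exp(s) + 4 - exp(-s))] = (-4*exp(5*s) + 24*exp(4*s) + 24*exp(2*s) + 4*exp(s))/(exp(6*s) + 12*exp(5*s) + 45*exp(4*s) + 40*exp(3*s) - 45*exp(2*s) + 12*exp(s) - 1)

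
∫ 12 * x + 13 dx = 6*x^2 + 13*x + C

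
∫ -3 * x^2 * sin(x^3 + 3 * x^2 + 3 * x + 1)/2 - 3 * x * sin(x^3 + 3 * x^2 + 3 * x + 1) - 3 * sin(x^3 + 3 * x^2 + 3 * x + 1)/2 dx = cos((x + 1)^3)/2 + C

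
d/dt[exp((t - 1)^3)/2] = 3*t^2*exp(t^3 - 3*t^2 + 3*t - 1)/2 - 3*t*exp(t^3 - 3*t^2 + 3*t - 1) + 3*exp(t^3 - 3*t^2 + 3*t - 1)/2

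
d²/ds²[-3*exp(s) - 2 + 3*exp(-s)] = (3 - 3*exp(2*s))*exp(-s)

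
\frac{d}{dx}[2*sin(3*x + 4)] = 6*cos(3*x + 4)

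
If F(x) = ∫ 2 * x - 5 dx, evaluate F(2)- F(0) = -6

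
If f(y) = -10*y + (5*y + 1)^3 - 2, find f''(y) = 750*y + 150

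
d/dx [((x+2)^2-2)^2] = 4*x^3 + 24*x^2 + 40*x + 16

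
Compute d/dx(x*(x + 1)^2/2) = 3*x^2/2 + 2*x + 1/2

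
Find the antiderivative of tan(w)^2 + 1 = tan(w) + C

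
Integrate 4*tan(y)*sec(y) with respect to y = 4*sec(y) + C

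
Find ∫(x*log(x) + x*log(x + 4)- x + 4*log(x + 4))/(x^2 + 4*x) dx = (log(x) - 1)*log(x + 4) + C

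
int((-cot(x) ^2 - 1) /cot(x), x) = log(cot(x)) + C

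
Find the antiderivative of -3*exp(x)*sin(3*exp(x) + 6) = cos(3*exp(x) + 6) + C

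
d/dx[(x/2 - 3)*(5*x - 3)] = 5*x - 33/2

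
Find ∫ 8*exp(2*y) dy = 4*exp(2*y) + C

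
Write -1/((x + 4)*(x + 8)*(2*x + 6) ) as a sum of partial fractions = -1/(40*(x + 8)) + 1/(8*(x + 4)) - 1/(10*(x + 3))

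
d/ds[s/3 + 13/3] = 1/3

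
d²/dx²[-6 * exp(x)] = -6*exp(x)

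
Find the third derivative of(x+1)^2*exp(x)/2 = x^2*exp(x)/2 + 4*x*exp(x) + 13*exp(x)/2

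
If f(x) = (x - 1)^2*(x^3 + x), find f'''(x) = 60*x^2 - 48*x + 12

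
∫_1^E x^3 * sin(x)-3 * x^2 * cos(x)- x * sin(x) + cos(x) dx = (E - exp(3))*cos(E)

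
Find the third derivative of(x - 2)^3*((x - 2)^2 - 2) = 60*x^2 - 240*x + 228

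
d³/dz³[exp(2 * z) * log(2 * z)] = (8*z^3*exp(2*z)*log(z) + 8*z^3*exp(2*z)*log(2) + 12*z^2*exp(2*z) - 6*z*exp(2*z) + 2*exp(2*z))/z^3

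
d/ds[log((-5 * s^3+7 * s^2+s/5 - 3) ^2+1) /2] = (1875*s^5 - 4375*s^4 + 2350*s^3 + 1230*s^2 - 1049*s - 15)/(625*s^6 - 1750*s^5 + 1175*s^4 + 820*s^3 - 1049*s^2 - 30*s + 250)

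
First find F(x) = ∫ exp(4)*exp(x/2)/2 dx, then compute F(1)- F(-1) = -exp(7/2) + exp(9/2)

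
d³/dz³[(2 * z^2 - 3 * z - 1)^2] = 96*z - 72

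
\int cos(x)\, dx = sin(x) + C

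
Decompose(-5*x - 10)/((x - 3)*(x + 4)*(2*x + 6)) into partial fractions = 5/(7*(x + 4)) - 5/(12*(x + 3)) - 25/(84*(x - 3))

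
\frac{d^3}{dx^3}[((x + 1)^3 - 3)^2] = 120*x^3 + 360*x^2 + 360*x + 84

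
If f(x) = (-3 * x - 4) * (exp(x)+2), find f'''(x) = -3*x*exp(x) - 13*exp(x)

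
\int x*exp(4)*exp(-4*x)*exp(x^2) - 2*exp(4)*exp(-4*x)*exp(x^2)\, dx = exp((x - 2)^2)/2 + C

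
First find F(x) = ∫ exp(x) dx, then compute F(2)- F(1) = -E + exp(2)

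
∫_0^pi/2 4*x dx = pi^2/2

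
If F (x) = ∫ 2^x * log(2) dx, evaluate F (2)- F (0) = 3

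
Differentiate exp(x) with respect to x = exp(x)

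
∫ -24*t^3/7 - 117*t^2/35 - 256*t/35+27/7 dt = -6*t^4/7 - 39*t^3/35 - 128*t^2/35 + 27*t/7 + C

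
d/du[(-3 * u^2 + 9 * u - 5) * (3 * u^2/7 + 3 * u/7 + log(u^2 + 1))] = (-36*u^5 + 54*u^4 - 42*u^3*log(u^2 + 1) - 54*u^3 + 63*u^2*log(u^2 + 1) + 165*u^2 - 42*u*log(u^2 + 1) - 46*u + 63*log(u^2 + 1) - 15)/(7*u^2 + 7)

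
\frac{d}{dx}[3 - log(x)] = -1/x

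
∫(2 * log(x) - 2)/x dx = (log(x) - 1)^2 + C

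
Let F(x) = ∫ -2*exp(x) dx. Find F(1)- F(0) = 2 - 2*E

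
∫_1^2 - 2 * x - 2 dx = -5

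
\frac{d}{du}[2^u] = 2^u*log(2)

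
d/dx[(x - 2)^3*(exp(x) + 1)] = x^3*exp(x) - 3*x^2*exp(x) + 3*x^2 - 12*x + 4*exp(x) + 12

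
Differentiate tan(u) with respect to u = cos(u)^(-2)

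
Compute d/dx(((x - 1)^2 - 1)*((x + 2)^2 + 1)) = 4*x^3 + 6*x^2 - 6*x - 10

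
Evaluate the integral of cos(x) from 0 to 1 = sin(1)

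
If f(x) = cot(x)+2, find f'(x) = -1/sin(x)^2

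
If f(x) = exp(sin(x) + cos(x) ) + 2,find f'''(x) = (-sqrt(2)*sin(3*x + pi/4)/2 - 3*cos(2*x) + sqrt(2)*cos(x + pi/4)/2)*exp(sin(x))*exp(cos(x))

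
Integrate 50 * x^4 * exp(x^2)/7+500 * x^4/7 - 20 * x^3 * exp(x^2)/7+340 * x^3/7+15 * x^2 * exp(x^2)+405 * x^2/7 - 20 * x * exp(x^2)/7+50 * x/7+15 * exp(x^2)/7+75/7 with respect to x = 5*x*(5*x^2 - 2*x + 3)*(4*x^2 + 5*x + exp(x^2) + 5)/7 + C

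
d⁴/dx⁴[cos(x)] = cos(x)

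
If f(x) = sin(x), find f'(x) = cos(x)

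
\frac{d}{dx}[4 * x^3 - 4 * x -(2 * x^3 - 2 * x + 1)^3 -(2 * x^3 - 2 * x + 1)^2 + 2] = -72*x^8 + 168*x^6 - 96*x^5 - 120*x^4 + 128*x^3 + 6*x^2 - 32*x + 6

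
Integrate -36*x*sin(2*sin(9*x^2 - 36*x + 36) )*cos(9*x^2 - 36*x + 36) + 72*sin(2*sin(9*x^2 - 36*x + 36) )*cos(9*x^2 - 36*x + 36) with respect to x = cos(2*sin(9*(x - 2)^2)) + C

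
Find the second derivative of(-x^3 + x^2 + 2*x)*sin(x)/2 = x^3*sin(x)/2 - x^2*sin(x)/2 - 3*x^2*cos(x) - 4*x*sin(x) + 2*x*cos(x) + sin(x) + 2*cos(x)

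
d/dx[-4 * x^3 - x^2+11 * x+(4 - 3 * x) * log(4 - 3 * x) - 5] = -12*x^2 - 2*x - 3*log(4 - 3*x) + 8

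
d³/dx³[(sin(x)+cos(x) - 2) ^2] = -8*cos(2*x) + 4*sqrt(2)*cos(x + pi/4)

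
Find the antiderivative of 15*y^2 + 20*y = 5*y^3 + 10*y^2 + C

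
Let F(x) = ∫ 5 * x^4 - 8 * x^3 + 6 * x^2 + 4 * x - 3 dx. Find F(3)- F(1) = 144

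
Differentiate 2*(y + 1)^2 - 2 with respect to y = 4*y + 4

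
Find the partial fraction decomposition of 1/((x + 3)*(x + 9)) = -1/(6*(x + 9)) + 1/(6*(x + 3))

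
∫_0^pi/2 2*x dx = pi^2/4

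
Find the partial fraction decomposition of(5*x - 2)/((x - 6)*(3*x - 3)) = -1/(5*(x - 1)) + 28/(15*(x - 6))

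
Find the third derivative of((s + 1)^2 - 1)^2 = 24*s + 24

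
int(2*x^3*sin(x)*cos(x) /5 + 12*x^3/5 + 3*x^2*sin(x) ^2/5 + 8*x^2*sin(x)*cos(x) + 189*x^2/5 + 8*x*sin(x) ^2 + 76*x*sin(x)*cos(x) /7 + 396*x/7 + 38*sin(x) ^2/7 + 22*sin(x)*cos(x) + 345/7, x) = (3*x + sin(x)^2 + 3)*(x^3/5 + 4*x^2 + 38*x/7 + 11) + C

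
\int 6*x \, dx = 3*x^2 + C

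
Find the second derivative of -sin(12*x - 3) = 144*sin(12*x - 3)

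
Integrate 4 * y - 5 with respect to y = 2*y^2 - 5*y + C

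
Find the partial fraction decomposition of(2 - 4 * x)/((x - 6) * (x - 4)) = 7/(x - 4) - 11/(x - 6)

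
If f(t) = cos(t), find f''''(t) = cos(t)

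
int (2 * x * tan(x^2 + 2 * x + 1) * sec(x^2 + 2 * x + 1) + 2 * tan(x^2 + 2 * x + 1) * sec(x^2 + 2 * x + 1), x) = sec((x + 1)^2) + C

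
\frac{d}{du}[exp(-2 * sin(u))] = -2*exp(-2*sin(u))*cos(u)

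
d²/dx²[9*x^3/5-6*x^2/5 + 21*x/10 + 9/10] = 54*x/5 - 12/5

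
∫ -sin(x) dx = cos(x) + C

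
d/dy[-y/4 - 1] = -1/4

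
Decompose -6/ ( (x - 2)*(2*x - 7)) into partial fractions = -4/(2*x - 7) + 2/(x - 2)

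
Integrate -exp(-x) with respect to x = exp(-x) + C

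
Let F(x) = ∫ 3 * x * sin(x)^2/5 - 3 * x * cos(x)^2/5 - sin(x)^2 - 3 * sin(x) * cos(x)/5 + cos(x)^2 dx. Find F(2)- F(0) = -sin(4)/10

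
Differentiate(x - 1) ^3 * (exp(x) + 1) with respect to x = x^3*exp(x) + 3*x^2 - 3*x*exp(x) - 6*x + 2*exp(x) + 3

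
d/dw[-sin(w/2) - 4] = -cos(w/2)/2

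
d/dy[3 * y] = 3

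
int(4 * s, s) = 2*s^2 + C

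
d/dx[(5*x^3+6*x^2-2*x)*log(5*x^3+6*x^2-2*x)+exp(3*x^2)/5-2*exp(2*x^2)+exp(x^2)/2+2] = 15*x^2*log(5*x^3 + 6*x^2 - 2*x) + 15*x^2 + 6*x*exp(3*x^2)/5 - 8*x*exp(2*x^2) + x*exp(x^2) + 12*x*log(5*x^3 + 6*x^2 - 2*x) + 12*x - 2*log(5*x^3 + 6*x^2 - 2*x) - 2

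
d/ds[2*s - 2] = 2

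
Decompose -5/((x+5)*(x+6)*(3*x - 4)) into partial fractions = -45/(418*(3*x - 4)) - 5/(22*(x + 6)) + 5/(19*(x + 5))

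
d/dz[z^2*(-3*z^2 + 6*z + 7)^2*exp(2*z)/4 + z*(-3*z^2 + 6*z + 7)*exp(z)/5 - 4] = 9*z^6*exp(2*z)/2 - 9*z^5*exp(2*z)/2 - 48*z^4*exp(2*z) + 36*z^3*exp(2*z) - 3*z^3*exp(z)/5 + 175*z^2*exp(2*z)/2 - 3*z^2*exp(z)/5 + 49*z*exp(2*z)/2 + 19*z*exp(z)/5 + 7*exp(z)/5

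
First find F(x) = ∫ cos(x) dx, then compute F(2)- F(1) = -sin(1) + sin(2)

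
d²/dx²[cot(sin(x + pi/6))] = sin(x + pi/6)*cot(sin(x + pi/6))^2 + sin(x + pi/6) + 2*cos(x + pi/6)^2*cot(sin(x + pi/6))^3 + 2*cos(x + pi/6)^2*cot(sin(x + pi/6))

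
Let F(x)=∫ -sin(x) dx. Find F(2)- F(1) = -cos(1) + cos(2)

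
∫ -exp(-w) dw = exp(-w) + C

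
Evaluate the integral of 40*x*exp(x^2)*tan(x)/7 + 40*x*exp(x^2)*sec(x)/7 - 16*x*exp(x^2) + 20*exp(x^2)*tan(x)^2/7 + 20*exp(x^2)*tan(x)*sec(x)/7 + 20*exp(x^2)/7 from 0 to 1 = 4*E*(-2 + 5*tan(1)/7 + 5*sec(1)/7) + 36/7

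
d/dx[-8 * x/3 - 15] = -8/3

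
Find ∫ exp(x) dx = exp(x) + C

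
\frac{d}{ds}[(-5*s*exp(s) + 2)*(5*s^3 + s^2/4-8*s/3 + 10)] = -25*s^4*exp(s) - 405*s^3*exp(s)/4 + 115*s^2*exp(s)/12 + 30*s^2 - 70*s*exp(s)/3 + s - 50*exp(s) - 16/3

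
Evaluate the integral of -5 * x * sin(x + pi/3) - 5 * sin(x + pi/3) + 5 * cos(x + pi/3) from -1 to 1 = 10*cos(1 + pi/3)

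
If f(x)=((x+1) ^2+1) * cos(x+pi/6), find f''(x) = -x^2*cos(x + pi/6) - 4*x*sin(x + pi/6) - 2*x*cos(x + pi/6) - 4*sin(x + pi/6)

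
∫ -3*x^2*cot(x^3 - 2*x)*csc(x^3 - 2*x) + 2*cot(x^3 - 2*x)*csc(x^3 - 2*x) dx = csc(x*(x^2 - 2)) + C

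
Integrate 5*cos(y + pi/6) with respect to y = 5*sin(y + pi/6) + C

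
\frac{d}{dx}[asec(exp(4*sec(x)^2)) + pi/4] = 8*exp(-4*sec(x)^2)*tan(x)*sec(x)^2/sqrt(1 - exp(-8*sec(x)^2))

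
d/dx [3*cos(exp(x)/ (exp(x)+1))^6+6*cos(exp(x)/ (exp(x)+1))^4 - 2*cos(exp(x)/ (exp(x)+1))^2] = 2*(12*sin(exp(x)/(exp(x) + 1))^2 - 9*cos(exp(x)/(exp(x) + 1))^4 - 10)*exp(x)*sin(exp(x)/(exp(x) + 1))*cos(exp(x)/(exp(x) + 1))/(exp(2*x) + 2*exp(x) + 1)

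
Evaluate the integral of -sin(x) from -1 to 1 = 0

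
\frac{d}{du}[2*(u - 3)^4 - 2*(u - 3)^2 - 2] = 8*u^3 - 72*u^2 + 212*u - 204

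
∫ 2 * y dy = y^2 + C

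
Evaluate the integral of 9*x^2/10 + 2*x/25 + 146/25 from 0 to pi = 4 + (-4 + 6*pi)*(pi/5 + pi^2/4 + 5)/5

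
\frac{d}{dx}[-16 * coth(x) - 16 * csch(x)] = 16*(cosh(x) + 1)/sinh(x)^2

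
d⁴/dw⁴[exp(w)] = exp(w)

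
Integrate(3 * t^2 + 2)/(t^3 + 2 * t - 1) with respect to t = log(t^3 + 2*t - 1) + C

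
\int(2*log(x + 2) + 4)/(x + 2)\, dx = (log(x + 2) + 2)^2 + C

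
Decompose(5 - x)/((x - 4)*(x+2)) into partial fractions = -7/(6*(x + 2)) + 1/(6*(x - 4))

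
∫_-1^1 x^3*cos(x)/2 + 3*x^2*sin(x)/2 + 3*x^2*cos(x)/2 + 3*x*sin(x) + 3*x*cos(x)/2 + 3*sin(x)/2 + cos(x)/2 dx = 4*sin(1)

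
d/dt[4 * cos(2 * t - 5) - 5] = -8*sin(2*t - 5)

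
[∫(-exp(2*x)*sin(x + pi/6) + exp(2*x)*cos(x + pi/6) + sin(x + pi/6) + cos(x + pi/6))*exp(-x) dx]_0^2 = (-exp(-2) + exp(2))*cos(pi/6 + 2)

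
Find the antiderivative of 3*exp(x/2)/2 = 3*exp(x/2) + C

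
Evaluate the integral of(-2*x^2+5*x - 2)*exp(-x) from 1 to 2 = -2*exp(-1) + 7*exp(-2)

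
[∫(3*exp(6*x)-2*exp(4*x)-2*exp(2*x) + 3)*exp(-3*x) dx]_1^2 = -(E - exp(-1))^3 - E - exp(-2) + exp(-1) + exp(2) + (-exp(-2) + exp(2))^3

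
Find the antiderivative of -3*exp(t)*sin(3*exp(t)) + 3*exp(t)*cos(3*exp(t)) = sqrt(2)*sin(3*exp(t) + pi/4) + C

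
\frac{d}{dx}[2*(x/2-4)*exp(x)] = x*exp(x) - 7*exp(x)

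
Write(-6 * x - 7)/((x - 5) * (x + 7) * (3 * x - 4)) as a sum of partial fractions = 27/(55*(3*x - 4)) + 7/(60*(x + 7)) - 37/(132*(x - 5))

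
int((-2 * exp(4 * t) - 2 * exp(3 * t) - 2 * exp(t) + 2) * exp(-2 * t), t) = -4*(sinh(t) + 1)*sinh(t) + C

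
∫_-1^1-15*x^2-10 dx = -30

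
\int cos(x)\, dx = sin(x) + C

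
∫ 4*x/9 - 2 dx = 2*x^2/9 - 2*x + C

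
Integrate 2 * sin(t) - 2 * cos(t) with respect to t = -2*sqrt(2)*sin(t + pi/4) + C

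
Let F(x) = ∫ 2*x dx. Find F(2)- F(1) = 3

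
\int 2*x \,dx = x^2 + C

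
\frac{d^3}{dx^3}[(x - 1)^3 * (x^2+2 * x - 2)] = 60*x^2 - 24*x - 30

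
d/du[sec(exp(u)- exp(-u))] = (exp(2*u)*tan(exp(u) - exp(-u))*sec(exp(u) - exp(-u)) + tan(exp(u) - exp(-u))*sec(exp(u) - exp(-u)))*exp(-u)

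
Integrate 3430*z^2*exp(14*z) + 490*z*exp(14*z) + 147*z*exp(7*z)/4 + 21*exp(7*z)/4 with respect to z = 7*z*(140*z*exp(7*z) + 3)*exp(7*z)/4 + C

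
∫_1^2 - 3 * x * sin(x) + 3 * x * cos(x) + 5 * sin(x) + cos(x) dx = 4*cos(2) - sin(1) - cos(1) + 4*sin(2)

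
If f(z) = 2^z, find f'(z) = 2^z*log(2)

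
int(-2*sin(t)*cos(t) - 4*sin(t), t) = (cos(t) + 2)^2 + C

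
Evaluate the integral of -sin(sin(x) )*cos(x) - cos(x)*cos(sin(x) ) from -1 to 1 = -2*sin(sin(1))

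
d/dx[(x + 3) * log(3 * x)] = (x*log(x) + x + x*log(3) + 3)/x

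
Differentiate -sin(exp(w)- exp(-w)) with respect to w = -(exp(2*w) + 1)*exp(-w)*cos(exp(w) - exp(-w))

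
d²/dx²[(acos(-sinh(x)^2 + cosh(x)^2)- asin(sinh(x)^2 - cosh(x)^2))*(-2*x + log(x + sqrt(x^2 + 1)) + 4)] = -(pi*x^3 + pi*x^2*sqrt(x^2 + 1) + pi*x/2)/(2*x^5 + 2*x^4*sqrt(x^2 + 1) + 4*x^3 + 3*x^2*sqrt(x^2 + 1) + 2*x + sqrt(x^2 + 1))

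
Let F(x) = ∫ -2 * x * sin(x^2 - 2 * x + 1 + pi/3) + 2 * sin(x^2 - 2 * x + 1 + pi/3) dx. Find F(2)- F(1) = -1/2 + cos(1 + pi/3)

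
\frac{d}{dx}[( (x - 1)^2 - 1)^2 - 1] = 4*x^3 - 12*x^2 + 8*x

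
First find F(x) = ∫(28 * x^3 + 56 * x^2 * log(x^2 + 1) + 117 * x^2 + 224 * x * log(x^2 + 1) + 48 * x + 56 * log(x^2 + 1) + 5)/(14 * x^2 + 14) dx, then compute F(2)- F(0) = 5/7 + 5*log(5)/7 + 4*(1 + log(5))^2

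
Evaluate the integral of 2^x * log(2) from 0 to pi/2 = -1 + 2^(pi/2)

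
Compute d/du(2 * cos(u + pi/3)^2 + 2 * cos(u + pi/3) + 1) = -2*sin(u + pi/3) - 2*cos(2*u + pi/6)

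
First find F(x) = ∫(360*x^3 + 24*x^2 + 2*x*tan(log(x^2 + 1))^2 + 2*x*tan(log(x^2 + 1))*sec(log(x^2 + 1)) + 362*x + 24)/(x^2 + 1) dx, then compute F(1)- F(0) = tan(log(2)) + sec(log(2)) + 203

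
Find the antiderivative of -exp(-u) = exp(-u) + C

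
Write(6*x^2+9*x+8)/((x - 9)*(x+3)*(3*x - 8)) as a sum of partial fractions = -672/(323*(3*x - 8)) + 35/(204*(x + 3)) + 575/(228*(x - 9))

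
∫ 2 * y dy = y^2 + C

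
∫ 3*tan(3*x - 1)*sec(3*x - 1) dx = sec(3*x - 1) + C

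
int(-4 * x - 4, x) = -2*x^2 - 4*x + C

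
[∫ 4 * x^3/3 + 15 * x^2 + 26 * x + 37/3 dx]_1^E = -104/3 + (1 + E)^3*(E/3 + 4)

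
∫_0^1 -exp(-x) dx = -1 + exp(-1)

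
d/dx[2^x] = 2^x*log(2)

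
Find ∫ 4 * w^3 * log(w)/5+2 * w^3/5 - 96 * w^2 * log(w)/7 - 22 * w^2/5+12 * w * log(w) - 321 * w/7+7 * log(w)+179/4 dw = (4*w*log(w) + w + 24)*(7*w^3 - 160*w^2 + 210*w + 245)/140 + C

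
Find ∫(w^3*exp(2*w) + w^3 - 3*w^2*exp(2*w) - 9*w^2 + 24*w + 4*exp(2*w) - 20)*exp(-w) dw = 2*(w - 2)^3*sinh(w) + C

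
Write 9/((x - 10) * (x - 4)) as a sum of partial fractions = -3/(2*(x - 4)) + 3/(2*(x - 10))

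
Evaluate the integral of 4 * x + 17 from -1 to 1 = 34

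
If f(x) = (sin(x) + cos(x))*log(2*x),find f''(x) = sqrt(2)*(-x^2*log(x)*sin(x + pi/4) - x^2*log(2)*sin(x + pi/4) + 2*x*cos(x + pi/4) - sin(x + pi/4))/x^2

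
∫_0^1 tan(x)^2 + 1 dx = tan(1)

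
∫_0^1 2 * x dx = 1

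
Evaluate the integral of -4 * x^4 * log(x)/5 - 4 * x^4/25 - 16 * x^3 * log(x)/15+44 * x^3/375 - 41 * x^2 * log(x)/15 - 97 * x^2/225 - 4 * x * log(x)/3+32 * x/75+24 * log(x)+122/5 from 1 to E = (3 - 5*E)*(-8 + (-4 + E/3 + 2*exp(2)/5)^2/5 + 2*E/3 + 4*exp(2)/5) + 4949/375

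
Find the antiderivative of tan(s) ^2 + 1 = tan(s) + C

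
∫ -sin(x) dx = cos(x) + C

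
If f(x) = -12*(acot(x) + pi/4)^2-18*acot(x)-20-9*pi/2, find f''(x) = (-48*x*acot(x) - 12*pi*x - 36*x - 24)/(x^4 + 2*x^2 + 1)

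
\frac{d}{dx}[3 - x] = -1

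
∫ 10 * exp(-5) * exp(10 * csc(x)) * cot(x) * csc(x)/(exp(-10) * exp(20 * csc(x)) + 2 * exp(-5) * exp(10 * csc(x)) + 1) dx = 1/(exp(10*csc(x) - 5) + 1) + C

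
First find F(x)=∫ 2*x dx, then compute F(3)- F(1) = 8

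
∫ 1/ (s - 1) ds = log(s - 1) + C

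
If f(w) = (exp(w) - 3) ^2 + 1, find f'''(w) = 8*exp(2*w) - 6*exp(w)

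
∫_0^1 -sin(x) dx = -1 + cos(1)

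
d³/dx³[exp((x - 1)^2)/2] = 4*x^3*exp(x^2 - 2*x + 1) - 12*x^2*exp(x^2 - 2*x + 1) + 18*x*exp(x^2 - 2*x + 1) - 10*exp(x^2 - 2*x + 1)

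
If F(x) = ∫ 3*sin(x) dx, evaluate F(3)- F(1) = 3*cos(1) - 3*cos(3)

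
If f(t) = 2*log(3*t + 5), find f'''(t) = 108/(27*t^3 + 135*t^2 + 225*t + 125)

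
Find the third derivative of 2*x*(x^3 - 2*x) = 48*x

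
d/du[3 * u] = 3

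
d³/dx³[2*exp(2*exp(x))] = 4*exp(x + 2*exp(x)) + 24*exp(2*x + 2*exp(x)) + 16*exp(3*x + 2*exp(x))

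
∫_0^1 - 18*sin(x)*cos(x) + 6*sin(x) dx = -4 + (-1 + 3*cos(1))^2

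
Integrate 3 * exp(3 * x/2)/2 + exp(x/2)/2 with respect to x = (exp(x) + 1)*exp(x/2) + C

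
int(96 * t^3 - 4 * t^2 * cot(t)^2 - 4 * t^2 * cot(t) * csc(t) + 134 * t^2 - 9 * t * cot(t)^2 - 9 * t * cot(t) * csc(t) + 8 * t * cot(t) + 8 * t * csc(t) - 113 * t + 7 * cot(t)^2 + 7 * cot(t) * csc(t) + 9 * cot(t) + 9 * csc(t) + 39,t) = (4*t^2 + 9*t - 7)*(6*t^2 - 2*t + cot(t) + csc(t) + 2) + C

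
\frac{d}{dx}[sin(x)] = cos(x)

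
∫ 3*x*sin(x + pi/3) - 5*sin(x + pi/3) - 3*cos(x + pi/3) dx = (5 - 3*x)*cos(x + pi/3) + C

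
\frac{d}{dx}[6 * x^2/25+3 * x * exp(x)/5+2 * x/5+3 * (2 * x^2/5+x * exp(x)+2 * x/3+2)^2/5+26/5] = 12*x^3*exp(x)/25 + 48*x^3/125 + 6*x^2*exp(2*x)/5 + 56*x^2*exp(x)/25 + 24*x^2/25 + 6*x*exp(2*x)/5 + 23*x*exp(x)/5 + 44*x/15 + 3*exp(x) + 2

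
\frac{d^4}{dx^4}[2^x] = 2^x*log(2)^4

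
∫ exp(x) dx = exp(x) + C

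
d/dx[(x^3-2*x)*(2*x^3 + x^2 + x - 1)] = 12*x^5 + 5*x^4 - 12*x^3 - 9*x^2 - 4*x + 2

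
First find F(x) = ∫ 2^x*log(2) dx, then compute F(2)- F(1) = 2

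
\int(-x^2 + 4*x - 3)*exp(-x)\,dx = (x - 1)^2*exp(-x) + C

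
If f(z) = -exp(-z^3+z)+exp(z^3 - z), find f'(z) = 3*z^2*exp(-z^3 + z) + 3*z^2*exp(z^3 - z) - exp(-z^3 + z) - exp(z^3 - z)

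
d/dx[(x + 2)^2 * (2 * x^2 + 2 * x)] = 8*x^3 + 30*x^2 + 32*x + 8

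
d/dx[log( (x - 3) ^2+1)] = (2*x - 6)/(x^2 - 6*x + 10)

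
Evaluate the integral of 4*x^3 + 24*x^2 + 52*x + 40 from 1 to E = -100 + (1 + (2 + E)^2)^2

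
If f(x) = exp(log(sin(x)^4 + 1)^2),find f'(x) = 8*exp(log(sin(x)^4 + 1)^2)*log(sin(x)^4 + 1)*sin(x)^3*cos(x)/(sin(x)^4 + 1)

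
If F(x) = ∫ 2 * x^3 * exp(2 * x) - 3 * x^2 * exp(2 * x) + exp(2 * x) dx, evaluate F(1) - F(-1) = 8*exp(-2)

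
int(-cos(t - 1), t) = -sin(t - 1) + C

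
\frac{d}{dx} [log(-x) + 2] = 1/x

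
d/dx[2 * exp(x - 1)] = 2*exp(x - 1)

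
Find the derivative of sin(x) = cos(x)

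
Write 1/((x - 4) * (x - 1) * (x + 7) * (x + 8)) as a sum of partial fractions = -1/(108*(x + 8)) + 1/(88*(x + 7)) - 1/(216*(x - 1)) + 1/(396*(x - 4))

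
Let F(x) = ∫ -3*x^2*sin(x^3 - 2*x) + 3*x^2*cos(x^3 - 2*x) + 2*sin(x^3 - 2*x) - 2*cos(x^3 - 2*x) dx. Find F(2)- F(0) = -1 + sin(4) + cos(4)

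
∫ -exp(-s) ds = exp(-s) + C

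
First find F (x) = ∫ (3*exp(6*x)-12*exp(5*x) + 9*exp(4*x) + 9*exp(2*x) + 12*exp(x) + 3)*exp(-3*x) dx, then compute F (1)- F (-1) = (-2 - exp(-1) + E)^3 - (-E - 2 + exp(-1))^3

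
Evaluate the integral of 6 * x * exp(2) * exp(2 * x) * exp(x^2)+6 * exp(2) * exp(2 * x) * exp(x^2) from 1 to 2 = -3*exp(5) + 3*exp(10)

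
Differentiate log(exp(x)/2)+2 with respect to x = 1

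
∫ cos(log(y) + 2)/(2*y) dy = sin(log(y) + 2)/2 + C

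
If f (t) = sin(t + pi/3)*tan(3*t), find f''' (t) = 162*sin(t + pi/3)*tan(3*t)^4 + 207*sin(t + pi/3)*tan(3*t)^2 + 45*sin(t + pi/3) + 54*cos(t + pi/3)*tan(3*t)^3 + 53*cos(t + pi/3)*tan(3*t)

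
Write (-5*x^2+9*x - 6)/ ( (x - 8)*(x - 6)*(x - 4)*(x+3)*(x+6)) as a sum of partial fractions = -1/(21*(x + 6)) + 26/(693*(x + 3)) - 5/(56*(x - 4)) + 11/(36*(x - 6)) - 127/(616*(x - 8))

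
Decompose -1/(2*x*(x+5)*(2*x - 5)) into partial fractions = -2/(75*(2*x - 5)) - 1/(150*(x + 5)) + 1/(50*x)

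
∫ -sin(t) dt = cos(t) + C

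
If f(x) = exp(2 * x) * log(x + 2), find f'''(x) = (8*x^3*exp(2*x)*log(x + 2) + 48*x^2*exp(2*x)*log(x + 2) + 12*x^2*exp(2*x) + 96*x*exp(2*x)*log(x + 2) + 42*x*exp(2*x) + 64*exp(2*x)*log(x + 2) + 38*exp(2*x))/(x^3 + 6*x^2 + 12*x + 8)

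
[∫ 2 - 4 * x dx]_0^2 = -4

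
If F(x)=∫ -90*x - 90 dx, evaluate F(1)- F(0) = -135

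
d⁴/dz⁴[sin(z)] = sin(z)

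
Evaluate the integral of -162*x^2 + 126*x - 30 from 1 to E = 2*(1 - 3*E)^3 - 6*E + 18 + (1 - 3*E)^2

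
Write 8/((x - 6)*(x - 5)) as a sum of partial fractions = -8/(x - 5) + 8/(x - 6)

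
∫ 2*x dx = x^2 + C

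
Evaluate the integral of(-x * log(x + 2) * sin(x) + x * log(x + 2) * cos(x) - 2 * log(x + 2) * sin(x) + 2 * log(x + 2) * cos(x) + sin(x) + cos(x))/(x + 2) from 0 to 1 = -log(2) + (cos(1) + sin(1))*log(3)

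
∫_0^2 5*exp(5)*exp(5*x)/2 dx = -exp(5)/2 + exp(15)/2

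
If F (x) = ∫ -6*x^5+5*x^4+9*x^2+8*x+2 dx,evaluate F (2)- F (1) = 3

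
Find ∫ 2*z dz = z^2 + C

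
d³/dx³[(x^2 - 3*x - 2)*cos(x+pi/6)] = x^2*sin(x + pi/6) - 3*x*sin(x + pi/6) - 6*x*cos(x + pi/6) - 8*sin(x + pi/6) + 9*cos(x + pi/6)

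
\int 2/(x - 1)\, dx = 2*log(x - 1) + C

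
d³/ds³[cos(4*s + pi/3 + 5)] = 64*sin(4*s + pi/3 + 5)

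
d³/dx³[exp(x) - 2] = exp(x)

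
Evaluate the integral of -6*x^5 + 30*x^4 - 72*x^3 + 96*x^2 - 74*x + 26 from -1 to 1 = 128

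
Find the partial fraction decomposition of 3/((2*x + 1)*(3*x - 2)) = 9/(7*(3*x - 2)) - 6/(7*(2*x + 1))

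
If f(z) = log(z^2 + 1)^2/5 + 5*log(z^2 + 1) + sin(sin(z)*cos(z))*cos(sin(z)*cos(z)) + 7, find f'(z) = (5*z^2*cos(2*z - sin(2*z))/2 + 5*z^2*cos(2*z + sin(2*z))/2 + 4*z*log(z^2 + 1) + 50*z + 5*cos(2*z - sin(2*z))/2 + 5*cos(2*z + sin(2*z))/2)/(5*z^2 + 5)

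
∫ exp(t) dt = exp(t) + C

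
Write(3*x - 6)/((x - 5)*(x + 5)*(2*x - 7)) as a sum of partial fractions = -6/(17*(2*x - 7)) - 21/(170*(x + 5)) + 3/(10*(x - 5))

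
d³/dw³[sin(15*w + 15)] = -3375*cos(15*w + 15)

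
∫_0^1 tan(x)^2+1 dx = tan(1)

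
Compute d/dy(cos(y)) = -sin(y)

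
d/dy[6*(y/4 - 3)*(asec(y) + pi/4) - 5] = (12*y^2*sqrt(1 - 1/y^2)*asec(y) + 3*pi*y^2*sqrt(1 - 1/y^2) + 12*y - 144)/(8*y^2*sqrt(1 - 1/y^2))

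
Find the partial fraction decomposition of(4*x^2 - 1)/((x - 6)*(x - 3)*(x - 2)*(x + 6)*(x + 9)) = 323/(5940*(x + 9)) - 143/(2592*(x + 6)) + 15/(352*(x - 2)) - 35/(324*(x - 3)) + 143/(2160*(x - 6))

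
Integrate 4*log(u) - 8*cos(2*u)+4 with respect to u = 4*u*log(u) - 4*sin(2*u) + C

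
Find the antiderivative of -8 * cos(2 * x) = -4*sin(2*x) + C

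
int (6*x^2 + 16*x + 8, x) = 2*x^3 + 8*x^2 + 8*x + C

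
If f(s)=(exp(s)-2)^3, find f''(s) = 9*exp(3*s) - 24*exp(2*s) + 12*exp(s)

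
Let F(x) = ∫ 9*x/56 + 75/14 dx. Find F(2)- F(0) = 309/28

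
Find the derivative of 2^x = 2^x*log(2)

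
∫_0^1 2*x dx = 1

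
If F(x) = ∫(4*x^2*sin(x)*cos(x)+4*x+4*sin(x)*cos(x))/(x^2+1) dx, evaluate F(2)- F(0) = -cos(4) + 1 + 2*log(5)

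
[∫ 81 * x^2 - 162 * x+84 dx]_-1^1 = 222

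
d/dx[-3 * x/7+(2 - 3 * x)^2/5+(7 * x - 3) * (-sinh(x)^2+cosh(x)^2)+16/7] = 18*x/5 + 146/35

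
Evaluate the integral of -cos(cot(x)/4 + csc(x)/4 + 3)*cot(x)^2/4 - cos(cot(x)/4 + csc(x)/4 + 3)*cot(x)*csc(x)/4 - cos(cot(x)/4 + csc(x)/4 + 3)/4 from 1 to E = sin(cot(E)/4 + csc(E)/4 + 3) - sin(cot(1)/4 + csc(1)/4 + 3)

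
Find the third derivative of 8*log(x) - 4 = 16/x^3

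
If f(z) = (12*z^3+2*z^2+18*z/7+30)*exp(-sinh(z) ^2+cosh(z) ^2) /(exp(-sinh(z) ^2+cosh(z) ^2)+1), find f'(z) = (252*z^2 + 28*z + 18)/(7*exp(-1) + 7)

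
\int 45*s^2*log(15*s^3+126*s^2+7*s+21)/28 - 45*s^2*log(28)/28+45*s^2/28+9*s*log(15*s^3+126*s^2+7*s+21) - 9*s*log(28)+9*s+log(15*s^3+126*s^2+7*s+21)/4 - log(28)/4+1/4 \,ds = (15*s^3 + 126*s^2 + 7*s + 21)*log(15*s^3/28 + 9*s^2/2 + s/4 + 3/4)/28 + C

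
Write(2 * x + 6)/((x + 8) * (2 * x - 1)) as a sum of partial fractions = 14/(17*(2*x - 1)) + 10/(17*(x + 8))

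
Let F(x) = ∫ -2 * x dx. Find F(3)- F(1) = -8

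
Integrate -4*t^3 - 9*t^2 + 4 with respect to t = -t^4 - 3*t^3 + 4*t + C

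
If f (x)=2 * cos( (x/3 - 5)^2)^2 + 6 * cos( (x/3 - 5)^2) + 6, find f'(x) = -4*x*sin(x^2/9 - 10*x/3 + 25)/3 - 4*x*sin(2*(x^2/9 - 10*x/3 + 25))/9 + 20*sin(x^2/9 - 10*x/3 + 25) + 20*sin(2*(x^2/9 - 10*x/3 + 25))/3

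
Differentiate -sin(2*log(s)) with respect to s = -2*cos(2*log(s))/s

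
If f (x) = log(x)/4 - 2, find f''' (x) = 1/(2*x^3)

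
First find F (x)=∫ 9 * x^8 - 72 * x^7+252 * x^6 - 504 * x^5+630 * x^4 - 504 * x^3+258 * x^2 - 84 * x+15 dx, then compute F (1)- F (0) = 3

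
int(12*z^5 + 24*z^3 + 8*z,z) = 2*z^6 + 6*z^4 + 4*z^2 + C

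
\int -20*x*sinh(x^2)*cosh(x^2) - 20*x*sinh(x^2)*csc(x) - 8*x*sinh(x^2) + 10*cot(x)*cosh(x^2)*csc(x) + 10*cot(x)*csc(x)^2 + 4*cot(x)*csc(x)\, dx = -5*(cosh(x^2) + csc(x))^2 - 4*cosh(x^2) - 4*csc(x) + C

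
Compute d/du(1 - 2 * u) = -2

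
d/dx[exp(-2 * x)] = -2*exp(-2*x)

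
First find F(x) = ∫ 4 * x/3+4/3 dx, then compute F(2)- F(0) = 16/3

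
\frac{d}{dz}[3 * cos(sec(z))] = -3*sin(sec(z))*tan(z)*sec(z)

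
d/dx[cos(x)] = -sin(x)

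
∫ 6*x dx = 3*x^2 + C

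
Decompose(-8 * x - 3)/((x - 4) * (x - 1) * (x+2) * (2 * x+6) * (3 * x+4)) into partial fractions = 621/(2240*(3*x + 4)) + 3/(40*(x + 3)) - 13/(72*(x + 2)) + 11/(504*(x - 1)) - 5/(576*(x - 4))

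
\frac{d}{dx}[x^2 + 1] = 2*x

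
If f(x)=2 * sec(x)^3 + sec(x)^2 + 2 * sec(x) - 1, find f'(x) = 2*(1 + 1/cos(x) + 3/cos(x)^2)*sin(x)/cos(x)^2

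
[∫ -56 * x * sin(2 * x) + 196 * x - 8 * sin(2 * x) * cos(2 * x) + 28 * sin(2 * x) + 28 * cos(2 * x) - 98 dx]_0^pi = -14*pi - 8 + 2*(-2 + 7*pi)^2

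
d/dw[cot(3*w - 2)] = -3/sin(3*w - 2)^2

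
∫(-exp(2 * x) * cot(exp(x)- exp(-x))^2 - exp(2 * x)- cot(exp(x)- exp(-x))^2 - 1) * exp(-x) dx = cot(2*sinh(x)) + C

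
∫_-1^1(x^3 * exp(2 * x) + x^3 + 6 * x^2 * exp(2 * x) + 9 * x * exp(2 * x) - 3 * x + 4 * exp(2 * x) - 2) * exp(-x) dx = -8*exp(-1) + 8*E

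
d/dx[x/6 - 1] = 1/6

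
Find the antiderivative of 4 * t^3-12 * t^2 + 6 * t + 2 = t^4 - 4*t^3 + 3*t^2 + 2*t + C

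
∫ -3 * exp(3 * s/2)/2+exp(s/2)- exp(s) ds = -exp(3*s/2) + 2*exp(s/2) - exp(s) + C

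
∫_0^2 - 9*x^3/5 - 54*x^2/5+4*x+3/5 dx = -134/5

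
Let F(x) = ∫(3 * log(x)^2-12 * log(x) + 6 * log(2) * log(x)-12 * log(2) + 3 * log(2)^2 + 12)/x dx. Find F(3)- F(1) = (-2 + log(6))^3 - (-2 + log(2))^3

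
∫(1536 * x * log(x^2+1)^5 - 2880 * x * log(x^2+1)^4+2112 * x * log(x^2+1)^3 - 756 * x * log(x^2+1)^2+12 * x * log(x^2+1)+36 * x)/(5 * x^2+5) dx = (128*log(x^2 + 1)^5 - 288*log(x^2 + 1)^4 + 264*log(x^2 + 1)^3 - 126*log(x^2 + 1)^2 + 3*log(x^2 + 1) + 18)*log(x^2 + 1)/5 + C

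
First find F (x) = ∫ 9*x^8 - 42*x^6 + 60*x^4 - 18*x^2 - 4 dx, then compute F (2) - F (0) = 72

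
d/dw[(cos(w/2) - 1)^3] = 3*sin(w/2)^3/2 - 3*sin(w/2) + 3*sin(w)/2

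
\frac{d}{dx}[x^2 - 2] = 2*x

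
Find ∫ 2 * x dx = x^2 + C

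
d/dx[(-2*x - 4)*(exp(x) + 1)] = -2*x*exp(x) - 6*exp(x) - 2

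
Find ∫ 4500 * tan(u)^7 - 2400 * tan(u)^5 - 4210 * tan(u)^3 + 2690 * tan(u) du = (750*tan(u)^4 - 1725*tan(u)^2 + 1345)*tan(u)^2 + C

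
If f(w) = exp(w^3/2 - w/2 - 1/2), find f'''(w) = (27*w^6 - 27*w^4 + 108*w^3 + 9*w^2 - 36*w + 23)*exp(w^3/2 - w/2 - 1/2)/8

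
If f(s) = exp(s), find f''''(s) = exp(s)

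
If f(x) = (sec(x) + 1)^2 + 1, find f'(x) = 2*(1 + 1/cos(x))*sin(x)/cos(x)^2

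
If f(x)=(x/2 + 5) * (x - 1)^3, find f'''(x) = 12*x + 21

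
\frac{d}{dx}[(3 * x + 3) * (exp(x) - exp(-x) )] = (3*x*exp(2*x) + 3*x + 6*exp(2*x))*exp(-x)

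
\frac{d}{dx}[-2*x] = -2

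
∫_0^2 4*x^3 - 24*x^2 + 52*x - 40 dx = -24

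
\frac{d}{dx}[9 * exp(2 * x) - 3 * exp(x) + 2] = 18*exp(2*x) - 3*exp(x)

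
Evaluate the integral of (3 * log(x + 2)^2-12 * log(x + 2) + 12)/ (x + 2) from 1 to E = (-2 + log(2 + E))^3 - (-2 + log(3))^3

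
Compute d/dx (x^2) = 2*x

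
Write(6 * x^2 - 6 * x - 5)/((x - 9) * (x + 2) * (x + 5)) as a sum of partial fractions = 25/(6*(x + 5)) - 31/(33*(x + 2)) + 61/(22*(x - 9))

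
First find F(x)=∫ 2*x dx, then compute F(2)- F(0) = 4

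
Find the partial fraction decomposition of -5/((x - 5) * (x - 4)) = 5/(x - 4) - 5/(x - 5)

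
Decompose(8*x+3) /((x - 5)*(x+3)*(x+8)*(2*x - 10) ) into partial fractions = 61/(1690*(x + 8)) - 21/(640*(x + 3)) - 71/(21632*(x - 5)) + 43/(208*(x - 5)^2)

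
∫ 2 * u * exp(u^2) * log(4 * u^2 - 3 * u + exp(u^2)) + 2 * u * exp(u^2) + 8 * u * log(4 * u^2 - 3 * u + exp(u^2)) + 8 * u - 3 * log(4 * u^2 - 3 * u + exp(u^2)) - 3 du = (4*u^2 - 3*u + exp(u^2))*log(4*u^2 - 3*u + exp(u^2)) + C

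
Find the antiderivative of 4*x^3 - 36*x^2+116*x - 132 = x^4 - 12*x^3 + 58*x^2 - 132*x + C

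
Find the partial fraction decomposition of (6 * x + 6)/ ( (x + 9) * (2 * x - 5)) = 42/(23*(2*x - 5)) + 48/(23*(x + 9))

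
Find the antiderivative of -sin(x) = cos(x) + C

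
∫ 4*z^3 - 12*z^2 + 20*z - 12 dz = z^4 - 4*z^3 + 10*z^2 - 12*z + C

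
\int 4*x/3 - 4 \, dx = 2*x^2/3 - 4*x + C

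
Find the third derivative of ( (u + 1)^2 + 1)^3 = 120*u^3 + 360*u^2 + 432*u + 192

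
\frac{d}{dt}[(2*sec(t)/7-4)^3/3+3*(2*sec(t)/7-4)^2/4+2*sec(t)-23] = 2*(833 - 91/cos(t) + 4/cos(t)^2)*sin(t)/(343*cos(t)^2)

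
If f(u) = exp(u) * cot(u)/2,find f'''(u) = (-5/2 + 7/(2*tan(u)) - 11/(2*tan(u)^2) + 3/tan(u)^3 - 3/tan(u)^4)*exp(u)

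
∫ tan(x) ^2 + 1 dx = tan(x) + C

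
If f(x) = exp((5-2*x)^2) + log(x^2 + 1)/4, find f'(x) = (16*x^3*exp(4*x^2 - 20*x + 25) - 40*x^2*exp(4*x^2 - 20*x + 25) + 16*x*exp(4*x^2 - 20*x + 25) + x - 40*exp(4*x^2 - 20*x + 25))/(2*x^2 + 2)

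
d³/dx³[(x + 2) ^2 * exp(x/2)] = x^2*exp(x/2)/8 + 2*x*exp(x/2) + 13*exp(x/2)/2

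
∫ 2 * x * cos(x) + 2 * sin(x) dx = 2*x*sin(x) + C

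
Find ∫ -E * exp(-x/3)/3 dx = exp(1 - x/3) + C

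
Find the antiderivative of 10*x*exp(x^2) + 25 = 25*x + 5*exp(x^2) + C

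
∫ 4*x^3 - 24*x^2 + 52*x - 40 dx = x^4 - 8*x^3 + 26*x^2 - 40*x + C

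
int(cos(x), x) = sin(x) + C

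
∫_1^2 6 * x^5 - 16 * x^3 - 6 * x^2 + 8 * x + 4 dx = 5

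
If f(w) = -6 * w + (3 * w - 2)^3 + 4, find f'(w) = 81*w^2 - 108*w + 30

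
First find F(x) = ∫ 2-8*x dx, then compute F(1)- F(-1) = 4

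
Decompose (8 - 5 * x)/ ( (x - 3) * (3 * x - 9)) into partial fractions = -5/(3*(x - 3)) - 7/(3*(x - 3)^2)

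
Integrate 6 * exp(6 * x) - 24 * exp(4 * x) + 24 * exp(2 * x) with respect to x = (exp(2*x) - 2)^3 + C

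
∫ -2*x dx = -x^2 + C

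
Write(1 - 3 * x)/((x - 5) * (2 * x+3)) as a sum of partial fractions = -11/(13*(2*x + 3)) - 14/(13*(x - 5))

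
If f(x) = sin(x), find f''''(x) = sin(x)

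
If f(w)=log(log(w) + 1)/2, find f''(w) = (-log(w) - 2)/(2*w^2*log(w)^2 + 4*w^2*log(w) + 2*w^2)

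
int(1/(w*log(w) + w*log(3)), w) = log(log(3*w)) + C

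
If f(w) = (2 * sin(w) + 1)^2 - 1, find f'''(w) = -4*(8*sin(w) + 1)*cos(w)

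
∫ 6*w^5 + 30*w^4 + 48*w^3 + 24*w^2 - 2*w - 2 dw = w^6 + 6*w^5 + 12*w^4 + 8*w^3 - w^2 - 2*w + C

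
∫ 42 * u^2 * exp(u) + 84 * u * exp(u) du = 42*u^2*exp(u) + C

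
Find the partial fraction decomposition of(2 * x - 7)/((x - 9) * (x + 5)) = 17/(14*(x + 5)) + 11/(14*(x - 9))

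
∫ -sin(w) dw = cos(w) + C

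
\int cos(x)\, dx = sin(x) + C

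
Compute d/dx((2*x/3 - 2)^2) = 8*x/9 - 8/3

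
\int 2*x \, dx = x^2 + C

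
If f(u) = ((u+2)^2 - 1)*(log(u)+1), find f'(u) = (2*u^2*log(u) + 3*u^2 + 4*u*log(u) + 8*u + 3)/u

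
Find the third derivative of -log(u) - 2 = -2/u^3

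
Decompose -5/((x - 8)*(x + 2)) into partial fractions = 1/(2*(x + 2)) - 1/(2*(x - 8))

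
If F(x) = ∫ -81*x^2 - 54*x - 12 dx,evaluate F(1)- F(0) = -66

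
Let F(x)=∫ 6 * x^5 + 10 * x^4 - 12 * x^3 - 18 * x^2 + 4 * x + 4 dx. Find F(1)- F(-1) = 0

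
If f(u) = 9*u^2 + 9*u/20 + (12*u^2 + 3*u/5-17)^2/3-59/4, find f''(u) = 576*u^2 + 144*u/5 - 6344/25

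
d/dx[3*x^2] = 6*x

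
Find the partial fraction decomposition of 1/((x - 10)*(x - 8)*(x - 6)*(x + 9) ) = -1/(4845*(x + 9)) + 1/(120*(x - 6)) - 1/(68*(x - 8)) + 1/(152*(x - 10))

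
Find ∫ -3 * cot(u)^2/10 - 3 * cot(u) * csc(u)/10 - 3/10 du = 3/(10*tan(u)) + 3/(10*sin(u)) + C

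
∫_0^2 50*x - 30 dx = 40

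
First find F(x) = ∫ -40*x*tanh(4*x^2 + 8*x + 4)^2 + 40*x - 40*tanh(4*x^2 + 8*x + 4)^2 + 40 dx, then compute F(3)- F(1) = -5*tanh(16) + 5*tanh(64)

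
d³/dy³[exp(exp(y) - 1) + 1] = exp(y + exp(y) - 1) + 3*exp(2*y + exp(y) - 1) + exp(3*y + exp(y) - 1)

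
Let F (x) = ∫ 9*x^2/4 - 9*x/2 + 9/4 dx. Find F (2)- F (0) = 3/2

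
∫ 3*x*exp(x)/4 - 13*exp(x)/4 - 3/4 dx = (3*x - 16)*(exp(x) - 1)/4 + C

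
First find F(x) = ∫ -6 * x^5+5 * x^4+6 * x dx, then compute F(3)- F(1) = -462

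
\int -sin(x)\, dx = cos(x) + C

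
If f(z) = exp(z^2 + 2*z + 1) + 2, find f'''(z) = 8*z^3*exp(z^2 + 2*z + 1) + 24*z^2*exp(z^2 + 2*z + 1) + 36*z*exp(z^2 + 2*z + 1) + 20*exp(z^2 + 2*z + 1)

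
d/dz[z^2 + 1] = 2*z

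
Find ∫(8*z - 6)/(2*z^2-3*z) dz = 2*log(z*(2*z - 3)) + C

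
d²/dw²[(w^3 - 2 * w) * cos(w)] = -w^3*cos(w) - 6*w^2*sin(w) + 8*w*cos(w) + 4*sin(w)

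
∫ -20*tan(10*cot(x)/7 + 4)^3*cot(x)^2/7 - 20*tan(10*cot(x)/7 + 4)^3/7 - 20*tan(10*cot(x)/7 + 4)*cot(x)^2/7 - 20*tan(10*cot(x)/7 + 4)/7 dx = tan(4 + 10/(7*tan(x)))^2 + C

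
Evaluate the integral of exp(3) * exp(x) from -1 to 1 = -exp(2) + exp(4)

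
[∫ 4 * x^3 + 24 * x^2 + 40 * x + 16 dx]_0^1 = 45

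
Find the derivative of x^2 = 2*x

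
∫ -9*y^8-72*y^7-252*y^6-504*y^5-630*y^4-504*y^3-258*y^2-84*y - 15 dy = -y^9 - 9*y^8 - 36*y^7 - 84*y^6 - 126*y^5 - 126*y^4 - 86*y^3 - 42*y^2 - 15*y + C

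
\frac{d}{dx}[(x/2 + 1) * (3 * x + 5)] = 3*x + 11/2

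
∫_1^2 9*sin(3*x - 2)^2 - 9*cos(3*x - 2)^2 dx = -3*sin(8)/2 + 3*sin(2)/2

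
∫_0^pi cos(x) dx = 0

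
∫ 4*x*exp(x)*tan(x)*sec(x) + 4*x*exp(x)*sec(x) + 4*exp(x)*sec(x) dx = 4*x*exp(x)*sec(x) + C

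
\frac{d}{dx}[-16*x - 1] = -16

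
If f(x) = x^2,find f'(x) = 2*x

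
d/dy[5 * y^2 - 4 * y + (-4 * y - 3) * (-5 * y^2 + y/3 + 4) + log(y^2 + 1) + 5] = (180*y^4 + 112*y^3 + 117*y^2 + 118*y - 63)/(3*y^2 + 3)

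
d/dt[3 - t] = -1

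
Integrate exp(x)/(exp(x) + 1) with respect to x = log(2*exp(x) + 2) + C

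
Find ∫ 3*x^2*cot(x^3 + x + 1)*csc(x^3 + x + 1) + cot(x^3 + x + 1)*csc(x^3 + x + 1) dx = -csc(x^3 + x + 1) + C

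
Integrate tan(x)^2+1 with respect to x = tan(x) + C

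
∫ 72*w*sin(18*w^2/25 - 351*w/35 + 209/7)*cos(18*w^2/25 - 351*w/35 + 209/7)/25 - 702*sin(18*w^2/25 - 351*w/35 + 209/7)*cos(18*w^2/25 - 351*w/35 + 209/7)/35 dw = sin(18*w^2/25 - 351*w/35 + 209/7)^2 + C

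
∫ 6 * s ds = 3*s^2 + C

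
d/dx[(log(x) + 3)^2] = (2*log(x) + 6)/x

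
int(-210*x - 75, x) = -105*x^2 - 75*x + C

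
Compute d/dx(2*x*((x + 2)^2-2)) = 6*x^2 + 16*x + 4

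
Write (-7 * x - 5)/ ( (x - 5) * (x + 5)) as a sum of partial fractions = -3/(x + 5) - 4/(x - 5)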